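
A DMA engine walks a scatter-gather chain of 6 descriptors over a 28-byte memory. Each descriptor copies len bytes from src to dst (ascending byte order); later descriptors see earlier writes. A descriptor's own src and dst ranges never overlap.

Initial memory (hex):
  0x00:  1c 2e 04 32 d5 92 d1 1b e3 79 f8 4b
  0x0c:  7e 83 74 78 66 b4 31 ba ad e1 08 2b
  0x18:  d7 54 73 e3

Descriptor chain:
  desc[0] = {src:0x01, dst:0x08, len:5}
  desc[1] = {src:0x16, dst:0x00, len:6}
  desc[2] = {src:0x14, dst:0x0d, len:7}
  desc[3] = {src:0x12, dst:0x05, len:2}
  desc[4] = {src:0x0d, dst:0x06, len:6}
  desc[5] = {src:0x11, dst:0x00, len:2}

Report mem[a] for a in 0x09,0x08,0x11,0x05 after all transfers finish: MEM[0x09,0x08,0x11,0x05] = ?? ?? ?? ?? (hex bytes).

MEM[0x09,0x08,0x11,0x05] = 2b 08 d7 54

#0 dst[0x08+5] := {0x2e,0x04,0x32,0xd5,0x92}
#1 dst[0x00+6] := {0x08,0x2b,0xd7,0x54,0x73,0xe3}
#2 dst[0x0d+7] := {0xad,0xe1,0x08,0x2b,0xd7,0x54,0x73}
#3 dst[0x05+2] := {0x54,0x73}
#4 dst[0x06+6] := {0xad,0xe1,0x08,0x2b,0xd7,0x54}
#5 dst[0x00+2] := {0xd7,0x54}
query mem[0x09]=0x2b, mem[0x08]=0x08, mem[0x11]=0xd7, mem[0x05]=0x54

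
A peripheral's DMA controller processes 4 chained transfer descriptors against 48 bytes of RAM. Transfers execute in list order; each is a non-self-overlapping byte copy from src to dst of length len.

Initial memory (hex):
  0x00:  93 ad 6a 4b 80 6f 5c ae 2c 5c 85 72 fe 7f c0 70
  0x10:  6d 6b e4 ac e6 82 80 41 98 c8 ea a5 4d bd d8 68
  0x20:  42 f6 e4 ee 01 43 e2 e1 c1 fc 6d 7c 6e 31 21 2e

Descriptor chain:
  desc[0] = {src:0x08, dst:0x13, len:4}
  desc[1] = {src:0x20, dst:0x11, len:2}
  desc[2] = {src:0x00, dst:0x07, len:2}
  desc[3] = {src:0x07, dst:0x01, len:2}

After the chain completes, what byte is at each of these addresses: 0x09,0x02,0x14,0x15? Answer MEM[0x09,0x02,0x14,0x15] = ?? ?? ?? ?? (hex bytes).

  after D0: wrote 4B at 0x13 = 2c5c8572
  after D1: wrote 2B at 0x11 = 42f6
  after D2: wrote 2B at 0x07 = 93ad
  after D3: wrote 2B at 0x01 = 93ad
query mem[0x09]=0x5c, mem[0x02]=0xad, mem[0x14]=0x5c, mem[0x15]=0x85

MEM[0x09,0x02,0x14,0x15] = 5c ad 5c 85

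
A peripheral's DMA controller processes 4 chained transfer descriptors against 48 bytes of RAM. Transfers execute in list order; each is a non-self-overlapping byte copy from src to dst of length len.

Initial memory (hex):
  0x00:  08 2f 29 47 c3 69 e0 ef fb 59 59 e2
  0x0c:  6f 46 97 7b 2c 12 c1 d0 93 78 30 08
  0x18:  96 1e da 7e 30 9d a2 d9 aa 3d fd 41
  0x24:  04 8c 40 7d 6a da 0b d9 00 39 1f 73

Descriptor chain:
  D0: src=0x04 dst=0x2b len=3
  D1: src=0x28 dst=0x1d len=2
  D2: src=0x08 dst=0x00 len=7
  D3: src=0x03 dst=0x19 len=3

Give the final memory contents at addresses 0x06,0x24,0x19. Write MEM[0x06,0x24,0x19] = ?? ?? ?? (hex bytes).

  after D0: wrote 3B at 0x2b = c369e0
  after D1: wrote 2B at 0x1d = 6ada
  after D2: wrote 7B at 0x00 = fb5959e26f4697
  after D3: wrote 3B at 0x19 = e26f46
query mem[0x06]=0x97, mem[0x24]=0x04, mem[0x19]=0xe2

MEM[0x06,0x24,0x19] = 97 04 e2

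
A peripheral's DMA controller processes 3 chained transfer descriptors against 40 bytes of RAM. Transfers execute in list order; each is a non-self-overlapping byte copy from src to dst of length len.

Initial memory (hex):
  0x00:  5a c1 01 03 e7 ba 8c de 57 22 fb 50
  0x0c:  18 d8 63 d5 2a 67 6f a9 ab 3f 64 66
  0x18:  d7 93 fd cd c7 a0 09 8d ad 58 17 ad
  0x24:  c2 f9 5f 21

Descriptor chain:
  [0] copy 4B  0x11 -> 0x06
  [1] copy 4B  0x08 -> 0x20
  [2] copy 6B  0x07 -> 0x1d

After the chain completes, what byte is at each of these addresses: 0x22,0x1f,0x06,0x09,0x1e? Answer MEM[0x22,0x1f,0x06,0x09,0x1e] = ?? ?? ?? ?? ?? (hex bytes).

#0 dst[0x06+4] := {0x67,0x6f,0xa9,0xab}
#1 dst[0x20+4] := {0xa9,0xab,0xfb,0x50}
#2 dst[0x1d+6] := {0x6f,0xa9,0xab,0xfb,0x50,0x18}
query mem[0x22]=0x18, mem[0x1f]=0xab, mem[0x06]=0x67, mem[0x09]=0xab, mem[0x1e]=0xa9

MEM[0x22,0x1f,0x06,0x09,0x1e] = 18 ab 67 ab a9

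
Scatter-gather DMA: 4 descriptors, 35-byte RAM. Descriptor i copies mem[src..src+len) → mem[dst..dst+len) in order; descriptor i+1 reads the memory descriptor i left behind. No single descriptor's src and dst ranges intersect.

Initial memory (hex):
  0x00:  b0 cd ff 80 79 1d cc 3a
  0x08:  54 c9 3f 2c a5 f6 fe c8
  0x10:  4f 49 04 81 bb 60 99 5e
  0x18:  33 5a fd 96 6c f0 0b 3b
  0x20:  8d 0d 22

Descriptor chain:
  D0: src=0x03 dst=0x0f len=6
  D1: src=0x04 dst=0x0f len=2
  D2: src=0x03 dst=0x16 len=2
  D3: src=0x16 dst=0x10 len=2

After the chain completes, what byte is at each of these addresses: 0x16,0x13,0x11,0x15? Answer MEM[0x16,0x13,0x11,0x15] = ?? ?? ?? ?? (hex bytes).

MEM[0x16,0x13,0x11,0x15] = 80 3a 79 60

  after D0: wrote 6B at 0x0f = 80791dcc3a54
  after D1: wrote 2B at 0x0f = 791d
  after D2: wrote 2B at 0x16 = 8079
  after D3: wrote 2B at 0x10 = 8079
query mem[0x16]=0x80, mem[0x13]=0x3a, mem[0x11]=0x79, mem[0x15]=0x60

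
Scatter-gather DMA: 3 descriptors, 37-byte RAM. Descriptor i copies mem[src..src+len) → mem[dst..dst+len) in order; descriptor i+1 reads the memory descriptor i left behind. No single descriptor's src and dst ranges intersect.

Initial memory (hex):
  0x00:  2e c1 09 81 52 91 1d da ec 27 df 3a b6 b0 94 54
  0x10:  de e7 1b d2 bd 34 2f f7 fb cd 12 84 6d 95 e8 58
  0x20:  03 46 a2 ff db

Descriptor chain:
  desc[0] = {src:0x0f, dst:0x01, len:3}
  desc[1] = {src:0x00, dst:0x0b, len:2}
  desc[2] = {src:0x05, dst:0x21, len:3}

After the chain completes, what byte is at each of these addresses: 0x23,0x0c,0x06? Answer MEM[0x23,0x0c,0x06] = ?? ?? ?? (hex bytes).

MEM[0x23,0x0c,0x06] = da 54 1d

  after D0: wrote 3B at 0x01 = 54dee7
  after D1: wrote 2B at 0x0b = 2e54
  after D2: wrote 3B at 0x21 = 911dda
query mem[0x23]=0xda, mem[0x0c]=0x54, mem[0x06]=0x1d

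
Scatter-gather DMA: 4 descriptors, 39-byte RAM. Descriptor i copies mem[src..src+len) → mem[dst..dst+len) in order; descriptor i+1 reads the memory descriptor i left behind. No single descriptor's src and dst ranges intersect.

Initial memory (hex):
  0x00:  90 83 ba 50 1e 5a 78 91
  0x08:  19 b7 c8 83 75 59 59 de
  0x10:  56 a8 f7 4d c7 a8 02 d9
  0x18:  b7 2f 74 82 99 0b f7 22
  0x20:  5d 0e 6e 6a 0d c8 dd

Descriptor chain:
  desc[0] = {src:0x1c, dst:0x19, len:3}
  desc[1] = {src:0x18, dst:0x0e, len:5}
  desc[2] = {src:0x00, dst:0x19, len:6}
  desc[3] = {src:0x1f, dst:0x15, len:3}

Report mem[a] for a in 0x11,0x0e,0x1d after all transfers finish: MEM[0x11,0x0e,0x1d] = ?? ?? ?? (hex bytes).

#0 dst[0x19+3] := {0x99,0x0b,0xf7}
#1 dst[0x0e+5] := {0xb7,0x99,0x0b,0xf7,0x99}
#2 dst[0x19+6] := {0x90,0x83,0xba,0x50,0x1e,0x5a}
#3 dst[0x15+3] := {0x22,0x5d,0x0e}
query mem[0x11]=0xf7, mem[0x0e]=0xb7, mem[0x1d]=0x1e

MEM[0x11,0x0e,0x1d] = f7 b7 1e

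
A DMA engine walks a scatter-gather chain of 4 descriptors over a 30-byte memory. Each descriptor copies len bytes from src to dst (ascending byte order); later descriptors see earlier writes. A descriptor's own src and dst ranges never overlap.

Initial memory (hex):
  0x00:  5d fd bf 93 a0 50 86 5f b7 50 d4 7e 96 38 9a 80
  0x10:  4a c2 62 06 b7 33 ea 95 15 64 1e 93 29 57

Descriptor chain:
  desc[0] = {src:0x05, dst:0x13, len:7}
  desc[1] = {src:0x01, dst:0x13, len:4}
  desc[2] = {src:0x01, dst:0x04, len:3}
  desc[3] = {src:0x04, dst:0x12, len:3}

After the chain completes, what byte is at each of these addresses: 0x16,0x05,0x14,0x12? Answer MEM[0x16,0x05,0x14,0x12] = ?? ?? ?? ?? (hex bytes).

#0 dst[0x13+7] := {0x50,0x86,0x5f,0xb7,0x50,0xd4,0x7e}
#1 dst[0x13+4] := {0xfd,0xbf,0x93,0xa0}
#2 dst[0x04+3] := {0xfd,0xbf,0x93}
#3 dst[0x12+3] := {0xfd,0xbf,0x93}
query mem[0x16]=0xa0, mem[0x05]=0xbf, mem[0x14]=0x93, mem[0x12]=0xfd

MEM[0x16,0x05,0x14,0x12] = a0 bf 93 fd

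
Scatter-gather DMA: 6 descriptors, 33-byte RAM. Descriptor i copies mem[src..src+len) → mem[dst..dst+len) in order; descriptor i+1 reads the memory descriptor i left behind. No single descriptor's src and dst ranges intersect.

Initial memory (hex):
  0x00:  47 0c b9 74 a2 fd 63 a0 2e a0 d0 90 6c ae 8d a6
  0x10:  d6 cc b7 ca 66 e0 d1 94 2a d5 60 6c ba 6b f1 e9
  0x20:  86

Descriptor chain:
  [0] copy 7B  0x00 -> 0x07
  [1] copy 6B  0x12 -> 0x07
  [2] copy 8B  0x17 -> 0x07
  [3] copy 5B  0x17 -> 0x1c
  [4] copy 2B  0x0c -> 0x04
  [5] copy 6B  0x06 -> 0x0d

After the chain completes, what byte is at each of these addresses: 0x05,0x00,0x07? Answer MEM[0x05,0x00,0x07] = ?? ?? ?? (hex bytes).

D0: mem[0x07..0x0d] <- [47 0c b9 74 a2 fd 63]
D1: mem[0x07..0x0c] <- [b7 ca 66 e0 d1 94]
D2: mem[0x07..0x0e] <- [94 2a d5 60 6c ba 6b f1]
D3: mem[0x1c..0x20] <- [94 2a d5 60 6c]
D4: mem[0x04..0x05] <- [ba 6b]
D5: mem[0x0d..0x12] <- [63 94 2a d5 60 6c]
query mem[0x05]=0x6b, mem[0x00]=0x47, mem[0x07]=0x94

MEM[0x05,0x00,0x07] = 6b 47 94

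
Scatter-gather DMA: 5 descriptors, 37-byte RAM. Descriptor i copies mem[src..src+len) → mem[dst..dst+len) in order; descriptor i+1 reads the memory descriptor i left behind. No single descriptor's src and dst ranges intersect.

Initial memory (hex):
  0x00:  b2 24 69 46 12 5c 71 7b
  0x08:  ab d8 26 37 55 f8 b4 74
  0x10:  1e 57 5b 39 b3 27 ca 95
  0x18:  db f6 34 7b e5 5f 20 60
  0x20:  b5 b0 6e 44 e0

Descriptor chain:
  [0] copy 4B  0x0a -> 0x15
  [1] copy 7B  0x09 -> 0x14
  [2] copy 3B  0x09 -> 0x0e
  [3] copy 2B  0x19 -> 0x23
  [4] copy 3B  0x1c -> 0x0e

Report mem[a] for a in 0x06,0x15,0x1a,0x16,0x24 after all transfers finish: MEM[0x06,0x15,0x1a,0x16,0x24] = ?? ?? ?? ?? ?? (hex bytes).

MEM[0x06,0x15,0x1a,0x16,0x24] = 71 26 74 37 74

#0 dst[0x15+4] := {0x26,0x37,0x55,0xf8}
#1 dst[0x14+7] := {0xd8,0x26,0x37,0x55,0xf8,0xb4,0x74}
#2 dst[0x0e+3] := {0xd8,0x26,0x37}
#3 dst[0x23+2] := {0xb4,0x74}
#4 dst[0x0e+3] := {0xe5,0x5f,0x20}
query mem[0x06]=0x71, mem[0x15]=0x26, mem[0x1a]=0x74, mem[0x16]=0x37, mem[0x24]=0x74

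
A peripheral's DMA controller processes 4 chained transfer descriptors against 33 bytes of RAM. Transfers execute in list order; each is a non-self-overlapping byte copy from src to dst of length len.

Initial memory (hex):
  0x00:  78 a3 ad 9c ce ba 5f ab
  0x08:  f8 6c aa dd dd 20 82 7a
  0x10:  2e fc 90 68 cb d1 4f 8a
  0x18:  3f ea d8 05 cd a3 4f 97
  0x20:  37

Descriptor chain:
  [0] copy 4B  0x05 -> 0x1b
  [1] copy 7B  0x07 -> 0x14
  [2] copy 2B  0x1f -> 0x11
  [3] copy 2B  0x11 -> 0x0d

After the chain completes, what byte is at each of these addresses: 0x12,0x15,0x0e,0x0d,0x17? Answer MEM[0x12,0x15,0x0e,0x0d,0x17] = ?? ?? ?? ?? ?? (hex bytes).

MEM[0x12,0x15,0x0e,0x0d,0x17] = 37 f8 37 97 aa

#0 dst[0x1b+4] := {0xba,0x5f,0xab,0xf8}
#1 dst[0x14+7] := {0xab,0xf8,0x6c,0xaa,0xdd,0xdd,0x20}
#2 dst[0x11+2] := {0x97,0x37}
#3 dst[0x0d+2] := {0x97,0x37}
query mem[0x12]=0x37, mem[0x15]=0xf8, mem[0x0e]=0x37, mem[0x0d]=0x97, mem[0x17]=0xaa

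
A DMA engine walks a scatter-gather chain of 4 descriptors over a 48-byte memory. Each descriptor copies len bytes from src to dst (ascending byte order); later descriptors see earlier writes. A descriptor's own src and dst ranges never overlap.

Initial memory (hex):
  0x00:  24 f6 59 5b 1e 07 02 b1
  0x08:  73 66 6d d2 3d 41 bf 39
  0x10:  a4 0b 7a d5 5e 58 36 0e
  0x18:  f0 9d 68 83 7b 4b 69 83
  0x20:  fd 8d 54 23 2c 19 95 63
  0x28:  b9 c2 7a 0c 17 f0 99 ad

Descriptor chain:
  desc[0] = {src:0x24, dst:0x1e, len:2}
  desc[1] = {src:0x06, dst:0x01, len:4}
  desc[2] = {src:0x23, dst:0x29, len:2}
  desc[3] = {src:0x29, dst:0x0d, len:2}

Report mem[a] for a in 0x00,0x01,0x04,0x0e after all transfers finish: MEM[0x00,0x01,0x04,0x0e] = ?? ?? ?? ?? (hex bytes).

  after D0: wrote 2B at 0x1e = 2c19
  after D1: wrote 4B at 0x01 = 02b17366
  after D2: wrote 2B at 0x29 = 232c
  after D3: wrote 2B at 0x0d = 232c
query mem[0x00]=0x24, mem[0x01]=0x02, mem[0x04]=0x66, mem[0x0e]=0x2c

MEM[0x00,0x01,0x04,0x0e] = 24 02 66 2c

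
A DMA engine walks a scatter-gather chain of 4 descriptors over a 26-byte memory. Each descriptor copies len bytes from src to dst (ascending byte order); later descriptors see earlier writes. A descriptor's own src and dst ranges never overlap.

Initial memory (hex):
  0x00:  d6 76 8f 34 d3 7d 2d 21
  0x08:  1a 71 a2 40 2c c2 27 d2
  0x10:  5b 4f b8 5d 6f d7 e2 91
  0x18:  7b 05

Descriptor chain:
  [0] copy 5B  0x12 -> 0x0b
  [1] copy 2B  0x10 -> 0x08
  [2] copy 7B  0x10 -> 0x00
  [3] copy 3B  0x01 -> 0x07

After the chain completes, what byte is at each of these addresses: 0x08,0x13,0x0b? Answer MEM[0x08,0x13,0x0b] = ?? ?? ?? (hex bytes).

MEM[0x08,0x13,0x0b] = b8 5d b8

D0: mem[0x0b..0x0f] <- [b8 5d 6f d7 e2]
D1: mem[0x08..0x09] <- [5b 4f]
D2: mem[0x00..0x06] <- [5b 4f b8 5d 6f d7 e2]
D3: mem[0x07..0x09] <- [4f b8 5d]
query mem[0x08]=0xb8, mem[0x13]=0x5d, mem[0x0b]=0xb8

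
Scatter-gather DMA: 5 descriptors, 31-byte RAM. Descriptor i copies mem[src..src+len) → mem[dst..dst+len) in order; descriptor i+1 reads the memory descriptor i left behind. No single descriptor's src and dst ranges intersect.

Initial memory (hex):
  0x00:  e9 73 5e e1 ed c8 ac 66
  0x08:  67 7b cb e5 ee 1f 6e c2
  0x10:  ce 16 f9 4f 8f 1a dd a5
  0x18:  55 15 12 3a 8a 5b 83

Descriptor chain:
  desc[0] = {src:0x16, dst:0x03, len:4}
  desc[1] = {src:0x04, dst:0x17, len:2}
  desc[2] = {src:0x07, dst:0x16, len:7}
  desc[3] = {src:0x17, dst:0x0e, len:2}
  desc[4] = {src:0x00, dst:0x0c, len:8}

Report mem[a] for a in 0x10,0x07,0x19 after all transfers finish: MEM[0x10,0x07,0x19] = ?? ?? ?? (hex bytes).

MEM[0x10,0x07,0x19] = a5 66 cb

#0 dst[0x03+4] := {0xdd,0xa5,0x55,0x15}
#1 dst[0x17+2] := {0xa5,0x55}
#2 dst[0x16+7] := {0x66,0x67,0x7b,0xcb,0xe5,0xee,0x1f}
#3 dst[0x0e+2] := {0x67,0x7b}
#4 dst[0x0c+8] := {0xe9,0x73,0x5e,0xdd,0xa5,0x55,0x15,0x66}
query mem[0x10]=0xa5, mem[0x07]=0x66, mem[0x19]=0xcb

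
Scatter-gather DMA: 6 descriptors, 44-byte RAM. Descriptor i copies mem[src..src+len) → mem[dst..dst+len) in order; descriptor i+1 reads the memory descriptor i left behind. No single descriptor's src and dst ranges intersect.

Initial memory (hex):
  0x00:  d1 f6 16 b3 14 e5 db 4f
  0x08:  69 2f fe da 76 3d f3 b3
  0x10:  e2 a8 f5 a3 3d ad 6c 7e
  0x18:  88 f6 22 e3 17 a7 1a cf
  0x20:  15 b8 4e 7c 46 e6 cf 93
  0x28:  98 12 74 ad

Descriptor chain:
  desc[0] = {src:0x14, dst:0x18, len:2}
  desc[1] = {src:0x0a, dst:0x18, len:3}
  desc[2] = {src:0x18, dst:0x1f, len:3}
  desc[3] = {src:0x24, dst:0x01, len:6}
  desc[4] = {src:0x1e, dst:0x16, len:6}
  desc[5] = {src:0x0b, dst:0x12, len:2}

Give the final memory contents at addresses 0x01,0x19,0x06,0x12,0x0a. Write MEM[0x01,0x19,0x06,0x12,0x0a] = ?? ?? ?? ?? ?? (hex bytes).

D0: mem[0x18..0x19] <- [3d ad]
D1: mem[0x18..0x1a] <- [fe da 76]
D2: mem[0x1f..0x21] <- [fe da 76]
D3: mem[0x01..0x06] <- [46 e6 cf 93 98 12]
D4: mem[0x16..0x1b] <- [1a fe da 76 4e 7c]
D5: mem[0x12..0x13] <- [da 76]
query mem[0x01]=0x46, mem[0x19]=0x76, mem[0x06]=0x12, mem[0x12]=0xda, mem[0x0a]=0xfe

MEM[0x01,0x19,0x06,0x12,0x0a] = 46 76 12 da fe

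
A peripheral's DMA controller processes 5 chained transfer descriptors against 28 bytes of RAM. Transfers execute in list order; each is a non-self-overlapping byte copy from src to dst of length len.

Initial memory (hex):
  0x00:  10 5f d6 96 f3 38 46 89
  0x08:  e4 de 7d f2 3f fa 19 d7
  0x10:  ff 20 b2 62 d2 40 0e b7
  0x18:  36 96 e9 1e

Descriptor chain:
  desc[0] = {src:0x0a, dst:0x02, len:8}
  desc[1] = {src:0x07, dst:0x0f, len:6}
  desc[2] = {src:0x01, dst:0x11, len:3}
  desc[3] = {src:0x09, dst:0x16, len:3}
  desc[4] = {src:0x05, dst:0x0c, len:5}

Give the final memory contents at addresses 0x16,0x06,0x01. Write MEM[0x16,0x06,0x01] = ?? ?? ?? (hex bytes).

  after D0: wrote 8B at 0x02 = 7df23ffa19d7ff20
  after D1: wrote 6B at 0x0f = d7ff207df23f
  after D2: wrote 3B at 0x11 = 5f7df2
  after D3: wrote 3B at 0x16 = 207df2
  after D4: wrote 5B at 0x0c = fa19d7ff20
query mem[0x16]=0x20, mem[0x06]=0x19, mem[0x01]=0x5f

MEM[0x16,0x06,0x01] = 20 19 5f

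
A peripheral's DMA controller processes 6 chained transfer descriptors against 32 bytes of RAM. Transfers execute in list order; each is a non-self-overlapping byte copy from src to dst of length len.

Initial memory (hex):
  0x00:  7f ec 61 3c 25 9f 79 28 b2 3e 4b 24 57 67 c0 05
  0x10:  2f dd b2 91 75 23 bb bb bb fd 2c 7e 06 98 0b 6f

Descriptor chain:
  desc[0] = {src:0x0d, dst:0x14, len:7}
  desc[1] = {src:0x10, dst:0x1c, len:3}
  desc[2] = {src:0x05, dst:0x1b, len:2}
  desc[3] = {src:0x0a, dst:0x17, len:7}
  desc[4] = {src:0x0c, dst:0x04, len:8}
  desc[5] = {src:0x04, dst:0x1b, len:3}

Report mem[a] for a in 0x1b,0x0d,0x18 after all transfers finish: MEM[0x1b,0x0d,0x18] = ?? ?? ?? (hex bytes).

MEM[0x1b,0x0d,0x18] = 57 67 24

  after D0: wrote 7B at 0x14 = 67c0052fddb291
  after D1: wrote 3B at 0x1c = 2fddb2
  after D2: wrote 2B at 0x1b = 9f79
  after D3: wrote 7B at 0x17 = 4b245767c0052f
  after D4: wrote 8B at 0x04 = 5767c0052fddb291
  after D5: wrote 3B at 0x1b = 5767c0
query mem[0x1b]=0x57, mem[0x0d]=0x67, mem[0x18]=0x24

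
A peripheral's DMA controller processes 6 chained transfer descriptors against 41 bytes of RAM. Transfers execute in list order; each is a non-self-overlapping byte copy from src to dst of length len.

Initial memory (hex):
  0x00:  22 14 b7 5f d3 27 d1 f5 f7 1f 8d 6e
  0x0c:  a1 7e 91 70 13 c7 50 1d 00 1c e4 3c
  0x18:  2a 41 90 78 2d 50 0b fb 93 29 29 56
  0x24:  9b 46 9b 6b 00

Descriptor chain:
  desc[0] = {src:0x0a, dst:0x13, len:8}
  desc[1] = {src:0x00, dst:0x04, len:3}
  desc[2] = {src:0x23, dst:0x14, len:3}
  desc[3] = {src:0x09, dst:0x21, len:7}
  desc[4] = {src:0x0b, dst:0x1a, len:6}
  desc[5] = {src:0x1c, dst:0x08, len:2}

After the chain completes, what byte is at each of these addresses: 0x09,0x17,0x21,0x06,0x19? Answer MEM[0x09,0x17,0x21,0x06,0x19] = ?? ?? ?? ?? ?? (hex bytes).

[0] 0x0a->0x13 len=8 : 8d 6e a1 7e 91 70 13 c7
[1] 0x00->0x04 len=3 : 22 14 b7
[2] 0x23->0x14 len=3 : 56 9b 46
[3] 0x09->0x21 len=7 : 1f 8d 6e a1 7e 91 70
[4] 0x0b->0x1a len=6 : 6e a1 7e 91 70 13
[5] 0x1c->0x08 len=2 : 7e 91
query mem[0x09]=0x91, mem[0x17]=0x91, mem[0x21]=0x1f, mem[0x06]=0xb7, mem[0x19]=0x13

MEM[0x09,0x17,0x21,0x06,0x19] = 91 91 1f b7 13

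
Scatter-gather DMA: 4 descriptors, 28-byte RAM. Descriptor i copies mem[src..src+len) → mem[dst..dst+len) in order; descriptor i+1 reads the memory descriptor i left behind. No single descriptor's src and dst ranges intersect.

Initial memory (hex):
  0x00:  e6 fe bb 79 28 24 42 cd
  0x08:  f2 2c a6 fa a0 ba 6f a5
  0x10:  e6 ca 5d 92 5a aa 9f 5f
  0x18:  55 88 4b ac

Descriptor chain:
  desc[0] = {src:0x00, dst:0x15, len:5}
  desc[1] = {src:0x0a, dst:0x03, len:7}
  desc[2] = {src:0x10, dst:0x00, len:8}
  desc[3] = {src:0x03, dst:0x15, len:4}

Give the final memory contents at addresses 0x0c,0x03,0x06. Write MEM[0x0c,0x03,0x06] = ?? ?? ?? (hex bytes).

#0 dst[0x15+5] := {0xe6,0xfe,0xbb,0x79,0x28}
#1 dst[0x03+7] := {0xa6,0xfa,0xa0,0xba,0x6f,0xa5,0xe6}
#2 dst[0x00+8] := {0xe6,0xca,0x5d,0x92,0x5a,0xe6,0xfe,0xbb}
#3 dst[0x15+4] := {0x92,0x5a,0xe6,0xfe}
query mem[0x0c]=0xa0, mem[0x03]=0x92, mem[0x06]=0xfe

MEM[0x0c,0x03,0x06] = a0 92 fe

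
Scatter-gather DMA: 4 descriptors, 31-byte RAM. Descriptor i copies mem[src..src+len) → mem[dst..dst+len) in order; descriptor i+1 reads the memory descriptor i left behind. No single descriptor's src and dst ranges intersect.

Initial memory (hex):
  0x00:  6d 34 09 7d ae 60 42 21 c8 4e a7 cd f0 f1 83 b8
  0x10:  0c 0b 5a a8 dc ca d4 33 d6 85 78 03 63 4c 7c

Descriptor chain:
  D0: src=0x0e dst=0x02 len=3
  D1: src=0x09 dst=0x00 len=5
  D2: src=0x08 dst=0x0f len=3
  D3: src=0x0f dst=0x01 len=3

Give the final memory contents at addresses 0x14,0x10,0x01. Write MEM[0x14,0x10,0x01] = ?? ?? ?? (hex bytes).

MEM[0x14,0x10,0x01] = dc 4e c8

[0] 0x0e->0x02 len=3 : 83 b8 0c
[1] 0x09->0x00 len=5 : 4e a7 cd f0 f1
[2] 0x08->0x0f len=3 : c8 4e a7
[3] 0x0f->0x01 len=3 : c8 4e a7
query mem[0x14]=0xdc, mem[0x10]=0x4e, mem[0x01]=0xc8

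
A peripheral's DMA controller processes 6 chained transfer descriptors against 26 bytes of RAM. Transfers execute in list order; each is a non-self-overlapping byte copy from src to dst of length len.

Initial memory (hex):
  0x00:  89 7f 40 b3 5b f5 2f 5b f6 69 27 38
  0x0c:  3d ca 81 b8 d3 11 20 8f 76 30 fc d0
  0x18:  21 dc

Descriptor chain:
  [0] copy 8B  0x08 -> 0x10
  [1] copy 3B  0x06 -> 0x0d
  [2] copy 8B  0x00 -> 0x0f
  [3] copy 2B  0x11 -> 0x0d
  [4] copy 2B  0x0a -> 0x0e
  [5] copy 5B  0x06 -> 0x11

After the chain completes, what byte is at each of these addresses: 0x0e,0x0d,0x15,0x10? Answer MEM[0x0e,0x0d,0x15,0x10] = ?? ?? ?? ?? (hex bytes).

  after D0: wrote 8B at 0x10 = f66927383dca81b8
  after D1: wrote 3B at 0x0d = 2f5bf6
  after D2: wrote 8B at 0x0f = 897f40b35bf52f5b
  after D3: wrote 2B at 0x0d = 40b3
  after D4: wrote 2B at 0x0e = 2738
  after D5: wrote 5B at 0x11 = 2f5bf66927
query mem[0x0e]=0x27, mem[0x0d]=0x40, mem[0x15]=0x27, mem[0x10]=0x7f

MEM[0x0e,0x0d,0x15,0x10] = 27 40 27 7f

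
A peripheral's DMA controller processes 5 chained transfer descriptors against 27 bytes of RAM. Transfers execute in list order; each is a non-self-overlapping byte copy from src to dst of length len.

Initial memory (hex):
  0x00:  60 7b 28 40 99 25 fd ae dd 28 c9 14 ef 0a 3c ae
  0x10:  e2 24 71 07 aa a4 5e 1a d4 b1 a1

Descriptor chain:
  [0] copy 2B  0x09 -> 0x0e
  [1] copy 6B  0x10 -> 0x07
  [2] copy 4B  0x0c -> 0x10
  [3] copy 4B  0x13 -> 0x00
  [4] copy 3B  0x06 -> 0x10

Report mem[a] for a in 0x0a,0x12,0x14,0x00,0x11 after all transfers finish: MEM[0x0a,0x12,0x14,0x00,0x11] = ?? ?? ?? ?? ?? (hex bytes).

MEM[0x0a,0x12,0x14,0x00,0x11] = 07 24 aa c9 e2

[0] 0x09->0x0e len=2 : 28 c9
[1] 0x10->0x07 len=6 : e2 24 71 07 aa a4
[2] 0x0c->0x10 len=4 : a4 0a 28 c9
[3] 0x13->0x00 len=4 : c9 aa a4 5e
[4] 0x06->0x10 len=3 : fd e2 24
query mem[0x0a]=0x07, mem[0x12]=0x24, mem[0x14]=0xaa, mem[0x00]=0xc9, mem[0x11]=0xe2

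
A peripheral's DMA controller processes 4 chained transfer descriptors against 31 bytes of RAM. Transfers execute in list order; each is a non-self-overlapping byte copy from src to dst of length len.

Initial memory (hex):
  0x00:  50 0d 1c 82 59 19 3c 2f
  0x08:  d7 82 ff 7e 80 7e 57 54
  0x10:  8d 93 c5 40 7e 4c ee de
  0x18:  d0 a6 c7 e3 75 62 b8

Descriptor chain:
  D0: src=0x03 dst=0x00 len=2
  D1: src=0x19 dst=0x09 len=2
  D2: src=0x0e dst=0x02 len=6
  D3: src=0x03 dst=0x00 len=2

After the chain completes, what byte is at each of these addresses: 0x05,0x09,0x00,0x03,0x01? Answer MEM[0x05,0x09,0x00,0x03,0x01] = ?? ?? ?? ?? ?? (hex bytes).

[0] 0x03->0x00 len=2 : 82 59
[1] 0x19->0x09 len=2 : a6 c7
[2] 0x0e->0x02 len=6 : 57 54 8d 93 c5 40
[3] 0x03->0x00 len=2 : 54 8d
query mem[0x05]=0x93, mem[0x09]=0xa6, mem[0x00]=0x54, mem[0x03]=0x54, mem[0x01]=0x8d

MEM[0x05,0x09,0x00,0x03,0x01] = 93 a6 54 54 8d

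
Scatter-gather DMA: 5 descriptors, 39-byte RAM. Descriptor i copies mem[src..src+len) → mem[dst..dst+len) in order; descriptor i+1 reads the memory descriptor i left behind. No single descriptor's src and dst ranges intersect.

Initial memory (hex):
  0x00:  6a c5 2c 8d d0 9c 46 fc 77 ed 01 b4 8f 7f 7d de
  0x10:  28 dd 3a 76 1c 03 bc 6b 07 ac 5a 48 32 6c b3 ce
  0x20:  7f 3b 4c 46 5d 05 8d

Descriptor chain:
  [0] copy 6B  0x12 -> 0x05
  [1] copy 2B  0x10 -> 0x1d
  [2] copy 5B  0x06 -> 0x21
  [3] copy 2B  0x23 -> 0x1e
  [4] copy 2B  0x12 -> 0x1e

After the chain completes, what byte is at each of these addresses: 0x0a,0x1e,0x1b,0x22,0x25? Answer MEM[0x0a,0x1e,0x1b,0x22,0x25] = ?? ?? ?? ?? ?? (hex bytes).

MEM[0x0a,0x1e,0x1b,0x22,0x25] = 6b 3a 48 1c 6b

  after D0: wrote 6B at 0x05 = 3a761c03bc6b
  after D1: wrote 2B at 0x1d = 28dd
  after D2: wrote 5B at 0x21 = 761c03bc6b
  after D3: wrote 2B at 0x1e = 03bc
  after D4: wrote 2B at 0x1e = 3a76
query mem[0x0a]=0x6b, mem[0x1e]=0x3a, mem[0x1b]=0x48, mem[0x22]=0x1c, mem[0x25]=0x6b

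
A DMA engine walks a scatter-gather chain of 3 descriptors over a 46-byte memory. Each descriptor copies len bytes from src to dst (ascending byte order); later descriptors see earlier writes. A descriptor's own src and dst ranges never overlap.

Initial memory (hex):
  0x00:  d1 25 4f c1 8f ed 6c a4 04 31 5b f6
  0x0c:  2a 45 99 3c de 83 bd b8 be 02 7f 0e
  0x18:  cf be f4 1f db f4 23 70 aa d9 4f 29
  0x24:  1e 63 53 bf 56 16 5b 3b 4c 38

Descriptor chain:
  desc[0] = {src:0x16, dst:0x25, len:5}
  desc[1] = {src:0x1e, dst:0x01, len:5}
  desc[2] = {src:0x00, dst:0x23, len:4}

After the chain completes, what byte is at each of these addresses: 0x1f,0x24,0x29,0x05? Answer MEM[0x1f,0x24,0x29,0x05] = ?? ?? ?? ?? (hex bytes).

[0] 0x16->0x25 len=5 : 7f 0e cf be f4
[1] 0x1e->0x01 len=5 : 23 70 aa d9 4f
[2] 0x00->0x23 len=4 : d1 23 70 aa
query mem[0x1f]=0x70, mem[0x24]=0x23, mem[0x29]=0xf4, mem[0x05]=0x4f

MEM[0x1f,0x24,0x29,0x05] = 70 23 f4 4f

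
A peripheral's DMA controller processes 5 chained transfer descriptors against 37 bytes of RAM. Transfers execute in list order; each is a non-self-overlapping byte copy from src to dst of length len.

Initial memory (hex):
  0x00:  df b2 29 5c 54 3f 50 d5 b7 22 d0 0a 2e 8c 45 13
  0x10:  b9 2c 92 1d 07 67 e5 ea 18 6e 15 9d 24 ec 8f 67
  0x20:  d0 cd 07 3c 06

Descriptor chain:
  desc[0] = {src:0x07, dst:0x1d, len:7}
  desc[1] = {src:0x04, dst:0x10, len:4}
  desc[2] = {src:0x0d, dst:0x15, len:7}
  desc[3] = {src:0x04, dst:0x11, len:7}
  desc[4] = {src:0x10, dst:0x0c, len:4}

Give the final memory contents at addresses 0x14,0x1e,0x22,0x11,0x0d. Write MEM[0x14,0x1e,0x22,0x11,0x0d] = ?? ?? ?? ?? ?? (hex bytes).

#0 dst[0x1d+7] := {0xd5,0xb7,0x22,0xd0,0x0a,0x2e,0x8c}
#1 dst[0x10+4] := {0x54,0x3f,0x50,0xd5}
#2 dst[0x15+7] := {0x8c,0x45,0x13,0x54,0x3f,0x50,0xd5}
#3 dst[0x11+7] := {0x54,0x3f,0x50,0xd5,0xb7,0x22,0xd0}
#4 dst[0x0c+4] := {0x54,0x54,0x3f,0x50}
query mem[0x14]=0xd5, mem[0x1e]=0xb7, mem[0x22]=0x2e, mem[0x11]=0x54, mem[0x0d]=0x54

MEM[0x14,0x1e,0x22,0x11,0x0d] = d5 b7 2e 54 54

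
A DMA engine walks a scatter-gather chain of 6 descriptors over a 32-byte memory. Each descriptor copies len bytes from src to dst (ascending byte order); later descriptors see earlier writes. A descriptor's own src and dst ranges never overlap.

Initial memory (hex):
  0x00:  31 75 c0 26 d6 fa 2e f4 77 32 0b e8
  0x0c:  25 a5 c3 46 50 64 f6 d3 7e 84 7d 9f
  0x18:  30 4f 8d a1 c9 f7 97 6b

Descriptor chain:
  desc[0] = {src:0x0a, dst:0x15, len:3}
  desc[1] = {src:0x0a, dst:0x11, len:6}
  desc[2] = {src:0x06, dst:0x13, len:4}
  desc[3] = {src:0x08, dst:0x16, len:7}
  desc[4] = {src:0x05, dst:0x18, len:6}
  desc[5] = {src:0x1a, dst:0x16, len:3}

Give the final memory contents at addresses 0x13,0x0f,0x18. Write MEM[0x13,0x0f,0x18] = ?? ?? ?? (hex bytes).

MEM[0x13,0x0f,0x18] = 2e 46 32

#0 dst[0x15+3] := {0x0b,0xe8,0x25}
#1 dst[0x11+6] := {0x0b,0xe8,0x25,0xa5,0xc3,0x46}
#2 dst[0x13+4] := {0x2e,0xf4,0x77,0x32}
#3 dst[0x16+7] := {0x77,0x32,0x0b,0xe8,0x25,0xa5,0xc3}
#4 dst[0x18+6] := {0xfa,0x2e,0xf4,0x77,0x32,0x0b}
#5 dst[0x16+3] := {0xf4,0x77,0x32}
query mem[0x13]=0x2e, mem[0x0f]=0x46, mem[0x18]=0x32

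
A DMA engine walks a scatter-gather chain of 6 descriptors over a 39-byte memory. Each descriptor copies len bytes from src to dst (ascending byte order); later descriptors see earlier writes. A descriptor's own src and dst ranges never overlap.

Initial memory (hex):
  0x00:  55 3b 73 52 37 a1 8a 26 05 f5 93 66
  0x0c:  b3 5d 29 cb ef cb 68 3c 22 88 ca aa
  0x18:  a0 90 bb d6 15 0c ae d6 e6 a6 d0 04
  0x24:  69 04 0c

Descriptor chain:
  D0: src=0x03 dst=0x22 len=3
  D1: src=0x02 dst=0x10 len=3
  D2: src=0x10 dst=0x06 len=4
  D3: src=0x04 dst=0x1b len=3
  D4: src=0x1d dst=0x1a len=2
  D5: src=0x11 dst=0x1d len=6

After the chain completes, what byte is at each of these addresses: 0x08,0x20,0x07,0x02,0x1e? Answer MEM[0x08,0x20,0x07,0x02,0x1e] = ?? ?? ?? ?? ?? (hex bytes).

[0] 0x03->0x22 len=3 : 52 37 a1
[1] 0x02->0x10 len=3 : 73 52 37
[2] 0x10->0x06 len=4 : 73 52 37 3c
[3] 0x04->0x1b len=3 : 37 a1 73
[4] 0x1d->0x1a len=2 : 73 ae
[5] 0x11->0x1d len=6 : 52 37 3c 22 88 ca
query mem[0x08]=0x37, mem[0x20]=0x22, mem[0x07]=0x52, mem[0x02]=0x73, mem[0x1e]=0x37

MEM[0x08,0x20,0x07,0x02,0x1e] = 37 22 52 73 37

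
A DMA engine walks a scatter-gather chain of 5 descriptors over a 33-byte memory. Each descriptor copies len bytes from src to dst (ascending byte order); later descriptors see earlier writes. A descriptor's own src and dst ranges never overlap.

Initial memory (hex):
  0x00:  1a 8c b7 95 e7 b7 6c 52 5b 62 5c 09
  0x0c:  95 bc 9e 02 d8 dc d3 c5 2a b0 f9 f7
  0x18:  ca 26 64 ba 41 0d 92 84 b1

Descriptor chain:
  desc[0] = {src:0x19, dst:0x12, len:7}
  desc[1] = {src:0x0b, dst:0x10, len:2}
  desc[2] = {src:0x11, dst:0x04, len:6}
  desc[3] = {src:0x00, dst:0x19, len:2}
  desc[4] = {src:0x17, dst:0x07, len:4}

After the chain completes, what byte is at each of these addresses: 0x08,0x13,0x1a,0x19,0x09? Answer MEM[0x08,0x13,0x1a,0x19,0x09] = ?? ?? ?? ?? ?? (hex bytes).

MEM[0x08,0x13,0x1a,0x19,0x09] = 84 64 8c 1a 1a

#0 dst[0x12+7] := {0x26,0x64,0xba,0x41,0x0d,0x92,0x84}
#1 dst[0x10+2] := {0x09,0x95}
#2 dst[0x04+6] := {0x95,0x26,0x64,0xba,0x41,0x0d}
#3 dst[0x19+2] := {0x1a,0x8c}
#4 dst[0x07+4] := {0x92,0x84,0x1a,0x8c}
query mem[0x08]=0x84, mem[0x13]=0x64, mem[0x1a]=0x8c, mem[0x19]=0x1a, mem[0x09]=0x1a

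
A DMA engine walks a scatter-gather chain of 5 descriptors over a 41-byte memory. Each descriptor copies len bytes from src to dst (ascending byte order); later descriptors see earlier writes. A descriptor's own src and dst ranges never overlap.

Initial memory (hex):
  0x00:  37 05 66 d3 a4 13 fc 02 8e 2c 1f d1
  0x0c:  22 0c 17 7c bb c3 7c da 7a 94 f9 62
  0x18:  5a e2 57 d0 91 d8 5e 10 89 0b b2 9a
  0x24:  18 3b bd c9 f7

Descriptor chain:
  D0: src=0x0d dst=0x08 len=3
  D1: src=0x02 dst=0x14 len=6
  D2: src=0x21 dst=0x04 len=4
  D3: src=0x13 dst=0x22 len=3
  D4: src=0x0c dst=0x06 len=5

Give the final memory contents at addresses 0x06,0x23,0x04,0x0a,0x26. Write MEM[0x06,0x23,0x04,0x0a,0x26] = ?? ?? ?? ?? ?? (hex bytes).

MEM[0x06,0x23,0x04,0x0a,0x26] = 22 66 0b bb bd

D0: mem[0x08..0x0a] <- [0c 17 7c]
D1: mem[0x14..0x19] <- [66 d3 a4 13 fc 02]
D2: mem[0x04..0x07] <- [0b b2 9a 18]
D3: mem[0x22..0x24] <- [da 66 d3]
D4: mem[0x06..0x0a] <- [22 0c 17 7c bb]
query mem[0x06]=0x22, mem[0x23]=0x66, mem[0x04]=0x0b, mem[0x0a]=0xbb, mem[0x26]=0xbd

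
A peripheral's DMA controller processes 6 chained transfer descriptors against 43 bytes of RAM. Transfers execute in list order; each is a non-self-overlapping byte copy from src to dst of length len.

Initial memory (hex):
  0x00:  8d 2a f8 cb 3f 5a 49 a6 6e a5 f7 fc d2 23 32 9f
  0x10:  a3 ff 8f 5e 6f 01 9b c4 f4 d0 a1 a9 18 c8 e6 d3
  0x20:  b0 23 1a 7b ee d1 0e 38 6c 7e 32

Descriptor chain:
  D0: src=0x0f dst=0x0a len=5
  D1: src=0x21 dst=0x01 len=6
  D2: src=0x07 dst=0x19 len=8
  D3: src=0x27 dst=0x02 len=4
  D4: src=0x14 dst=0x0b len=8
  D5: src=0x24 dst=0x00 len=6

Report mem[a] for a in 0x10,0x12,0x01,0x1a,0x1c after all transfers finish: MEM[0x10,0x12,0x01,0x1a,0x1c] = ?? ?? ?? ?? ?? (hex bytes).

MEM[0x10,0x12,0x01,0x1a,0x1c] = a6 a5 d1 6e 9f

[0] 0x0f->0x0a len=5 : 9f a3 ff 8f 5e
[1] 0x21->0x01 len=6 : 23 1a 7b ee d1 0e
[2] 0x07->0x19 len=8 : a6 6e a5 9f a3 ff 8f 5e
[3] 0x27->0x02 len=4 : 38 6c 7e 32
[4] 0x14->0x0b len=8 : 6f 01 9b c4 f4 a6 6e a5
[5] 0x24->0x00 len=6 : ee d1 0e 38 6c 7e
query mem[0x10]=0xa6, mem[0x12]=0xa5, mem[0x01]=0xd1, mem[0x1a]=0x6e, mem[0x1c]=0x9f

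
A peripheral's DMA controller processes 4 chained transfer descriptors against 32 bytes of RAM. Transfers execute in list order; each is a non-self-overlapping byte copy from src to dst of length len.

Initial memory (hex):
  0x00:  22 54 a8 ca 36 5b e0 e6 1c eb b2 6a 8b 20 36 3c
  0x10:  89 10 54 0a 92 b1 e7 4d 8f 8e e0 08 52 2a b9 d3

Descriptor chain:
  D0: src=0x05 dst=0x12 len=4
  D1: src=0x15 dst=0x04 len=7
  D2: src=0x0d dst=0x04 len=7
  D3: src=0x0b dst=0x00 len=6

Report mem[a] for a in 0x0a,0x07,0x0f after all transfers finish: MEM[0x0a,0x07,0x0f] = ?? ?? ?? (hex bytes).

MEM[0x0a,0x07,0x0f] = e0 89 3c

D0: mem[0x12..0x15] <- [5b e0 e6 1c]
D1: mem[0x04..0x0a] <- [1c e7 4d 8f 8e e0 08]
D2: mem[0x04..0x0a] <- [20 36 3c 89 10 5b e0]
D3: mem[0x00..0x05] <- [6a 8b 20 36 3c 89]
query mem[0x0a]=0xe0, mem[0x07]=0x89, mem[0x0f]=0x3c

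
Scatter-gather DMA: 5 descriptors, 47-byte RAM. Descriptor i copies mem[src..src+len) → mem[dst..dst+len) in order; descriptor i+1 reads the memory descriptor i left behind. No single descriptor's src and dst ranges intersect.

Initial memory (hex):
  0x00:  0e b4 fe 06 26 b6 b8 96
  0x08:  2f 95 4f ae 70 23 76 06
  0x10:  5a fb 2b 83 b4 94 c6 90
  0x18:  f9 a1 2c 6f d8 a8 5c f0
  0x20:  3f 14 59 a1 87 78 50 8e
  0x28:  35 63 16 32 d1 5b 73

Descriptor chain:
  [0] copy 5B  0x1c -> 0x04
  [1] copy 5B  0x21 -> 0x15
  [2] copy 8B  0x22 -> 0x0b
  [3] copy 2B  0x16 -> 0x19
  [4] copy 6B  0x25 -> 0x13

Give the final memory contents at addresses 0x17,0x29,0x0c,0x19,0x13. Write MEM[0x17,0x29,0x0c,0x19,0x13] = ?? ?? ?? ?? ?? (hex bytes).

MEM[0x17,0x29,0x0c,0x19,0x13] = 63 63 a1 59 78

  after D0: wrote 5B at 0x04 = d8a85cf03f
  after D1: wrote 5B at 0x15 = 1459a18778
  after D2: wrote 8B at 0x0b = 59a18778508e3563
  after D3: wrote 2B at 0x19 = 59a1
  after D4: wrote 6B at 0x13 = 78508e356316
query mem[0x17]=0x63, mem[0x29]=0x63, mem[0x0c]=0xa1, mem[0x19]=0x59, mem[0x13]=0x78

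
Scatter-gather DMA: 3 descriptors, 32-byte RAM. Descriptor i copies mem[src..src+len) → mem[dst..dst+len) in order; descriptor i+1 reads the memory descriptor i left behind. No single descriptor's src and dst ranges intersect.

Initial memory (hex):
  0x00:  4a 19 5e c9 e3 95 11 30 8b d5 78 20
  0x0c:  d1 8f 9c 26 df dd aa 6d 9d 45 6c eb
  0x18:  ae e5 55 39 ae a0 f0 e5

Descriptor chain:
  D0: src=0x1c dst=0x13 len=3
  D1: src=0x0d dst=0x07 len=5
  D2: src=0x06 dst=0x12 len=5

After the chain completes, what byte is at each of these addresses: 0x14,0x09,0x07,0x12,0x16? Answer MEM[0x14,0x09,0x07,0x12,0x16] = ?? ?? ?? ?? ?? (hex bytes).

MEM[0x14,0x09,0x07,0x12,0x16] = 9c 26 8f 11 df

[0] 0x1c->0x13 len=3 : ae a0 f0
[1] 0x0d->0x07 len=5 : 8f 9c 26 df dd
[2] 0x06->0x12 len=5 : 11 8f 9c 26 df
query mem[0x14]=0x9c, mem[0x09]=0x26, mem[0x07]=0x8f, mem[0x12]=0x11, mem[0x16]=0xdf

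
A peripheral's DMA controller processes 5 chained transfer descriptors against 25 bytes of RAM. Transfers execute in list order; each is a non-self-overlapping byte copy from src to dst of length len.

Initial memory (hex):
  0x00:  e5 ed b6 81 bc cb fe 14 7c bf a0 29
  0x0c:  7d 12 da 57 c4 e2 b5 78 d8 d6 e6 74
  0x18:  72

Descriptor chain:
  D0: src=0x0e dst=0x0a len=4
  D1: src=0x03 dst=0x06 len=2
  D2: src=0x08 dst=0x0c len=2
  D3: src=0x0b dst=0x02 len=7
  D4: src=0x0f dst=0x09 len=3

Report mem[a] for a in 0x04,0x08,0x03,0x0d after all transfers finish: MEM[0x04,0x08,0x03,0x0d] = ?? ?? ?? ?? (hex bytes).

[0] 0x0e->0x0a len=4 : da 57 c4 e2
[1] 0x03->0x06 len=2 : 81 bc
[2] 0x08->0x0c len=2 : 7c bf
[3] 0x0b->0x02 len=7 : 57 7c bf da 57 c4 e2
[4] 0x0f->0x09 len=3 : 57 c4 e2
query mem[0x04]=0xbf, mem[0x08]=0xe2, mem[0x03]=0x7c, mem[0x0d]=0xbf

MEM[0x04,0x08,0x03,0x0d] = bf e2 7c bf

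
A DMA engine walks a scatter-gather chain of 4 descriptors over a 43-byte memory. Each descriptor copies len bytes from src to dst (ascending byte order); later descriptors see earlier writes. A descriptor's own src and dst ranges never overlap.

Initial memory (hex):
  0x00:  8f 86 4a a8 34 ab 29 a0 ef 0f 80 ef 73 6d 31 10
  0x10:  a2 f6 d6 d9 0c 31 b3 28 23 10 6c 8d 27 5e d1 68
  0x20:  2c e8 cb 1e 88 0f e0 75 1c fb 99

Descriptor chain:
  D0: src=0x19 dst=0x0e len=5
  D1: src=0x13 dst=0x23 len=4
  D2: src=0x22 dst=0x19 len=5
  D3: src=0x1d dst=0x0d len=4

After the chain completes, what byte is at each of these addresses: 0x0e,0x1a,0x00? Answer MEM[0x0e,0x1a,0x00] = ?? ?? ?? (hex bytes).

MEM[0x0e,0x1a,0x00] = d1 d9 8f

#0 dst[0x0e+5] := {0x10,0x6c,0x8d,0x27,0x5e}
#1 dst[0x23+4] := {0xd9,0x0c,0x31,0xb3}
#2 dst[0x19+5] := {0xcb,0xd9,0x0c,0x31,0xb3}
#3 dst[0x0d+4] := {0xb3,0xd1,0x68,0x2c}
query mem[0x0e]=0xd1, mem[0x1a]=0xd9, mem[0x00]=0x8f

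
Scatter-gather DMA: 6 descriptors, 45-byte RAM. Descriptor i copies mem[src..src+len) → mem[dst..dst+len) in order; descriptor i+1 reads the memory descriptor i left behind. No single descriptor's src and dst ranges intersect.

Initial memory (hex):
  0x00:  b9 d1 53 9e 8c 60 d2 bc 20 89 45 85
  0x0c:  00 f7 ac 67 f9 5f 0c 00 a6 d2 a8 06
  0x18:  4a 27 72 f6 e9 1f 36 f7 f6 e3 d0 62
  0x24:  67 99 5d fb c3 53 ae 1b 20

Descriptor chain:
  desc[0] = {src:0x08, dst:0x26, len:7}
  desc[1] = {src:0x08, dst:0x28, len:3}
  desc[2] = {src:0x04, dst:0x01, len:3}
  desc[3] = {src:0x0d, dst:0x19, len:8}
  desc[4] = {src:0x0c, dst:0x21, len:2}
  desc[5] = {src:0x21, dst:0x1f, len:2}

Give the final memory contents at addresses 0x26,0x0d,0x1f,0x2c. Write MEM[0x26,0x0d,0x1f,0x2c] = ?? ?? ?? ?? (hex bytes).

[0] 0x08->0x26 len=7 : 20 89 45 85 00 f7 ac
[1] 0x08->0x28 len=3 : 20 89 45
[2] 0x04->0x01 len=3 : 8c 60 d2
[3] 0x0d->0x19 len=8 : f7 ac 67 f9 5f 0c 00 a6
[4] 0x0c->0x21 len=2 : 00 f7
[5] 0x21->0x1f len=2 : 00 f7
query mem[0x26]=0x20, mem[0x0d]=0xf7, mem[0x1f]=0x00, mem[0x2c]=0xac

MEM[0x26,0x0d,0x1f,0x2c] = 20 f7 00 ac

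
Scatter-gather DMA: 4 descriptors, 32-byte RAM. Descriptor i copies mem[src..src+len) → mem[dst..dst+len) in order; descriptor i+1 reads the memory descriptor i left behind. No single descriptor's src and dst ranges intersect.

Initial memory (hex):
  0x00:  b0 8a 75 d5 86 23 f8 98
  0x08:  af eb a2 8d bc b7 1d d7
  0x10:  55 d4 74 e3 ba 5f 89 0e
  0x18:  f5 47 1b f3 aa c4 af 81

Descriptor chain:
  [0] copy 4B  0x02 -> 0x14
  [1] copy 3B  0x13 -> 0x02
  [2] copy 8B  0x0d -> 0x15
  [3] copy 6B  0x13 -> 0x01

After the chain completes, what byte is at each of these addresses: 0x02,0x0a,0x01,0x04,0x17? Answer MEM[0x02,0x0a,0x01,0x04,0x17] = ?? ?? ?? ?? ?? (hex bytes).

  after D0: wrote 4B at 0x14 = 75d58623
  after D1: wrote 3B at 0x02 = e375d5
  after D2: wrote 8B at 0x15 = b71dd755d474e375
  after D3: wrote 6B at 0x01 = e375b71dd755
query mem[0x02]=0x75, mem[0x0a]=0xa2, mem[0x01]=0xe3, mem[0x04]=0x1d, mem[0x17]=0xd7

MEM[0x02,0x0a,0x01,0x04,0x17] = 75 a2 e3 1d d7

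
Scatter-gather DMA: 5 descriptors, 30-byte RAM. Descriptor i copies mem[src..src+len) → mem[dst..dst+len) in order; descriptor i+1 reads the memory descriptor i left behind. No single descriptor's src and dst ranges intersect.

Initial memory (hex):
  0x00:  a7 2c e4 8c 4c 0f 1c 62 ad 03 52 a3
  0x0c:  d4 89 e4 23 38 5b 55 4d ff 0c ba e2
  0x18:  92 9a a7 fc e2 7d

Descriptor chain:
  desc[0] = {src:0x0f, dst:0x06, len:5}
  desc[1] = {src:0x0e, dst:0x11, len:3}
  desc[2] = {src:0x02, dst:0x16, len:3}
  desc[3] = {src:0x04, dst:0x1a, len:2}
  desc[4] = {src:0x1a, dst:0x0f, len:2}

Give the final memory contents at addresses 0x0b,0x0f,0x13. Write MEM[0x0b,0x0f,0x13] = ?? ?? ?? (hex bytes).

MEM[0x0b,0x0f,0x13] = a3 4c 38

#0 dst[0x06+5] := {0x23,0x38,0x5b,0x55,0x4d}
#1 dst[0x11+3] := {0xe4,0x23,0x38}
#2 dst[0x16+3] := {0xe4,0x8c,0x4c}
#3 dst[0x1a+2] := {0x4c,0x0f}
#4 dst[0x0f+2] := {0x4c,0x0f}
query mem[0x0b]=0xa3, mem[0x0f]=0x4c, mem[0x13]=0x38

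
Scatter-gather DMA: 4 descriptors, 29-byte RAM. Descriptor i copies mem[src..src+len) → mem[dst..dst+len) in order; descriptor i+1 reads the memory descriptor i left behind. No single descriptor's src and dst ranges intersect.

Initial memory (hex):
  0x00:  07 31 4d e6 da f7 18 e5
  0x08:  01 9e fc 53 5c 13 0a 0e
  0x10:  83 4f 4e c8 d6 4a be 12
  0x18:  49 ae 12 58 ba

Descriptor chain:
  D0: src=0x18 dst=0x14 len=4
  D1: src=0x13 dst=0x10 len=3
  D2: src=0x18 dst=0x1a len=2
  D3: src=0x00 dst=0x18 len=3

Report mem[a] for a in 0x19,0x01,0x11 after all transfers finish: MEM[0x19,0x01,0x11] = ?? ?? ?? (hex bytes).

MEM[0x19,0x01,0x11] = 31 31 49

#0 dst[0x14+4] := {0x49,0xae,0x12,0x58}
#1 dst[0x10+3] := {0xc8,0x49,0xae}
#2 dst[0x1a+2] := {0x49,0xae}
#3 dst[0x18+3] := {0x07,0x31,0x4d}
query mem[0x19]=0x31, mem[0x01]=0x31, mem[0x11]=0x49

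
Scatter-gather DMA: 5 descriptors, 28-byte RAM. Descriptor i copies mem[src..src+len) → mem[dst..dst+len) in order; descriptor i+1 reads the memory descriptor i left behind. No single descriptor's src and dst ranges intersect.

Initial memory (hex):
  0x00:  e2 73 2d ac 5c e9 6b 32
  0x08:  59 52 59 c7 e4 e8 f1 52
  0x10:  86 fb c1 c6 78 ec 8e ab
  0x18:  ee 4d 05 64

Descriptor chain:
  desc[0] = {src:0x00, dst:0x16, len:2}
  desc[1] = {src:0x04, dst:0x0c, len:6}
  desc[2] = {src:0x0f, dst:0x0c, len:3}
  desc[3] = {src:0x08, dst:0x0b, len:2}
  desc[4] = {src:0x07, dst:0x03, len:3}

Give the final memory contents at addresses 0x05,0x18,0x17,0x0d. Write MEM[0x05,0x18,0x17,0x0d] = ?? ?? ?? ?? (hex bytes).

MEM[0x05,0x18,0x17,0x0d] = 52 ee 73 59

  after D0: wrote 2B at 0x16 = e273
  after D1: wrote 6B at 0x0c = 5ce96b325952
  after D2: wrote 3B at 0x0c = 325952
  after D3: wrote 2B at 0x0b = 5952
  after D4: wrote 3B at 0x03 = 325952
query mem[0x05]=0x52, mem[0x18]=0xee, mem[0x17]=0x73, mem[0x0d]=0x59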